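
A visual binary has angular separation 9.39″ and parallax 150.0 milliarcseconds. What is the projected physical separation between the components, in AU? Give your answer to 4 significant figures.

62.60 AU

d = 1/p = 1/0.1500″ = 6.6667 pc.
At distance d (pc), an angle of θ arcsec spans θ·d AU: s = 9.39 × 6.6667 = 62.6 AU.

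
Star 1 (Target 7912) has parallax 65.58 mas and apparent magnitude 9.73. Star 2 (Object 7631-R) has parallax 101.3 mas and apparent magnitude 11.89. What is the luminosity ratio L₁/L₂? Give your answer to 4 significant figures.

L₁/L₂ = 17.45

d₁ = 1/p₁ = 1/0.06558″ = 15.249 pc; d₂ = 1/p₂ = 1/0.1013″ = 9.8717 pc.
M₁ = m₁ − 5 log₁₀ d₁ + 5 = 9.73 − 5.9162 + 5 = 8.8138.
M₂ = 11.89 − 4.9720 + 5 = 11.9180.
L₁/L₂ = 10^(0.4(M₂ − M₁)) = 10^(0.4 × 3.1042) = 10^1.24168 = 17.445.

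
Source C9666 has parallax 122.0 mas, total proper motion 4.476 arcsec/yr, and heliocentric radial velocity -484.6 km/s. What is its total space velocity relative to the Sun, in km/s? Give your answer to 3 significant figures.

515 km/s

d = 1/p = 1/0.1220″ = 8.1967 pc.
v_t = 4.740 μ d = 4.740 × 4.476 × 8.1967 = 173.9 km/s.
v = √(v_r² + v_t²) = √((-484.6)² + 173.9²) = √265078 = 514.86 km/s.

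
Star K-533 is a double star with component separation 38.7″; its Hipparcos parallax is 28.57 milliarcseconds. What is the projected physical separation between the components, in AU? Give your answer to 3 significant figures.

1350 AU

d = 1/p = 1/0.02857″ = 35.002 pc.
At distance d (pc), an angle of θ arcsec spans θ·d AU: s = 38.7 × 35.002 = 1354.6 AU.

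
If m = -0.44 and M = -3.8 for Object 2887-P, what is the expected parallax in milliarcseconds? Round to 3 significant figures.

m − M = -0.44 − (-3.8) = 3.36.
d = 10^((m−M)/5 + 1) = 10^1.672 = 46.989 pc.
p = 1/d = 1/46.989 = 0.021282 arcsec = 21.282 mas.

21.3 mas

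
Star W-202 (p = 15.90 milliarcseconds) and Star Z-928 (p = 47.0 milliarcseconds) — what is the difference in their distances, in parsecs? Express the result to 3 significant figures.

41.6 pc

d_A = 1/0.01590″ = 62.893 pc; d_B = 1/0.04700″ = 21.277 pc.
|d_B − d_A| = |21.277 − 62.893| = 41.616 pc.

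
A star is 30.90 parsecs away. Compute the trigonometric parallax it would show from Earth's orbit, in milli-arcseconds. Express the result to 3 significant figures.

32.4 mas

p = 1/d = 1/30.9 = 0.032362 arcsec.
= 0.032362 × 1000 = 32.362 mas.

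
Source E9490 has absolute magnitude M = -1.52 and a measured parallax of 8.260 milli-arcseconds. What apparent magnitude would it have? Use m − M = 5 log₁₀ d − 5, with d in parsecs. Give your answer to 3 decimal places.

d = 1/p = 1/0.008260″ = 121.07 pc.
m − M = 5 log₁₀ d − 5 = 5 log₁₀(121.07) − 5 = 10.4152 − 5 = 5.4152.
m = M + (m − M) = -1.52 + 5.4152 = 3.895.

m = 3.895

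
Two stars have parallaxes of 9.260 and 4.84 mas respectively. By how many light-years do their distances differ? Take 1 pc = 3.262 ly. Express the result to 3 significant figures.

322 ly

d_A = 1/0.009260″ = 107.99 pc; d_B = 1/0.004840″ = 206.61 pc.
|d_B − d_A| = |206.61 − 107.99| = 98.62 pc = 98.62 × 3.262 ly = 321.7 ly.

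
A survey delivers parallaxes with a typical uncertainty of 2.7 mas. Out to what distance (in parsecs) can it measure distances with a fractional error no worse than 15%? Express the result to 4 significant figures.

55.56 pc

σ_d/d = σ_p/p, so the condition is σ_p/p ≤ 0.15, i.e. p ≥ σ_p/0.15.
p_min = 2.7/0.15 = 18 mas = 0.018 arcsec.
d_max = 1/p_min = 1/0.018 = 55.556 pc.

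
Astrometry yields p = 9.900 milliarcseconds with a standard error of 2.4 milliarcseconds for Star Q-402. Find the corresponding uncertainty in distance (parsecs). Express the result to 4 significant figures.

d = 1/p, so σ_d = σ_p / p².
σ_d = 0.00240 / (0.009900)² = 0.00240 / 0.00009801 = 24.487 pc.

24.49 pc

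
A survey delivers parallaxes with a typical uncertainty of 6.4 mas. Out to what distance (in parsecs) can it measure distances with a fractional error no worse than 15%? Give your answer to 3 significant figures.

σ_d/d = σ_p/p, so the condition is σ_p/p ≤ 0.15, i.e. p ≥ σ_p/0.15.
p_min = 6.4/0.15 = 42.667 mas = 0.042667 arcsec.
d_max = 1/p_min = 1/0.042667 = 23.437 pc.

23.4 pc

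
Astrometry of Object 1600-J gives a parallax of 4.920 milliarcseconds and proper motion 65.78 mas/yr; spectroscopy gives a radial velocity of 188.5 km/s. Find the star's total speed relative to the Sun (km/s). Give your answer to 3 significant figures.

d = 1/p = 1/0.004920″ = 203.25 pc.
μ = 65.78 mas/yr = 0.06578 ″/yr.
v_t = 4.740 μ d = 4.740 × 0.06578 × 203.25 = 63.373 km/s.
v = √(v_r² + v_t²) = √(188.5² + 63.373²) = √39548.4 = 198.87 km/s.

199 km/s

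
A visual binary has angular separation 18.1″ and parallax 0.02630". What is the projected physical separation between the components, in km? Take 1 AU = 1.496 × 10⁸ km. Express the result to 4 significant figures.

d = 1/p = 1/0.02630″ = 38.023 pc.
At distance d (pc), an angle of θ arcsec spans θ·d AU: s = 18.1 × 38.023 = 688.22 AU.
= 688.22 × 1.496 × 10⁸ km = 1.0296 × 10^11 km.

1.030 × 10^11 km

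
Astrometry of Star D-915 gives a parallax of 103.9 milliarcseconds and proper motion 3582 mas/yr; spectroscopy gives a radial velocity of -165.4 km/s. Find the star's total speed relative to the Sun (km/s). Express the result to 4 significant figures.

232.5 km/s

d = 1/p = 1/0.1039″ = 9.6246 pc.
μ = 3582 mas/yr = 3.582 ″/yr.
v_t = 4.740 μ d = 4.740 × 3.582 × 9.6246 = 163.41 km/s.
v = √(v_r² + v_t²) = √((-165.4)² + 163.41²) = √54060 = 232.51 km/s.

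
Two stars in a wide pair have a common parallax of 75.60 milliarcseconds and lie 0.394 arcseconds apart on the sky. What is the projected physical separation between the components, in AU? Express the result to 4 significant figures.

d = 1/p = 1/0.07560″ = 13.228 pc.
At distance d (pc), an angle of θ arcsec spans θ·d AU: s = 0.394 × 13.228 = 5.2118 AU.

5.212 AU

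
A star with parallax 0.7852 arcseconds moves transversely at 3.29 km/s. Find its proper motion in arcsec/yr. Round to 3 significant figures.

d = 1/p = 1/0.7852″ = 1.2736 pc.
μ = v_t / (4.74 d) = 3.29 / (4.74 × 1.2736) = 3.29 / 6.0369 = 0.54498 ″/yr.

0.545 arcsec/yr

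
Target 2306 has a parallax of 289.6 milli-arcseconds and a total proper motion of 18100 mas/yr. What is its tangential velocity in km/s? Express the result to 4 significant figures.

296.3 km/s

d = 1/p = 1/0.2896″ = 3.453 pc.
μ = 18100 mas/yr = 18.1 ″/yr.
v_t = 4.74 × μ × d = 4.74 × 18.1 × 3.453 = 296.25 km/s.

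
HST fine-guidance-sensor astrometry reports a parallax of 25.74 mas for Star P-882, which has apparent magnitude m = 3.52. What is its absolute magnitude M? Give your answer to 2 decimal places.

d = 1/p = 1/0.02574″ = 38.85 pc.
m − M = 5 log₁₀(38.85) − 5 = 7.9470 − 5 = 2.9470.
M = m − (m − M) = 3.52 − 2.9470 = 0.57.

M = 0.57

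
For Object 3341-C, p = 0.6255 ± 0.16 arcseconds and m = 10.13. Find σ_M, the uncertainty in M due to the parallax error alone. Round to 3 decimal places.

σ_M = 0.555 mag

M = m − 5 log₁₀ d + 5 = m + 5 log₁₀ p + 5, so ∂M/∂p = 5/(p ln 10).
σ_M = (5/ln 10) · (σ_p/p) = 2.1715 × 0.16/0.6255 = 2.1715 × 0.2558 = 0.55547.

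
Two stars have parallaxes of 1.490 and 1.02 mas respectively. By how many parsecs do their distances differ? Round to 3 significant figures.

d_A = 1/0.001490″ = 671.14 pc; d_B = 1/0.001020″ = 980.39 pc.
|d_B − d_A| = |980.39 − 671.14| = 309.25 pc.

309 pc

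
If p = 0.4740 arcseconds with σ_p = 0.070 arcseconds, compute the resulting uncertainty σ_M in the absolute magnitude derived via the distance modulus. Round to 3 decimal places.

σ_M = 0.321 mag

M = m − 5 log₁₀ d + 5 = m + 5 log₁₀ p + 5, so ∂M/∂p = 5/(p ln 10).
σ_M = (5/ln 10) · (σ_p/p) = 2.1715 × 0.070/0.4740 = 2.1715 × 0.14768 = 0.32069.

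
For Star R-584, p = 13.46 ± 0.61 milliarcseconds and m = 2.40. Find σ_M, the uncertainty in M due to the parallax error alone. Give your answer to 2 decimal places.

σ_M = 0.10 mag

M = m − 5 log₁₀ d + 5 = m + 5 log₁₀ p + 5, so ∂M/∂p = 5/(p ln 10).
σ_M = (5/ln 10) · (σ_p/p) = 2.1715 × 0.61/13.46 = 2.1715 × 0.045319 = 0.09841.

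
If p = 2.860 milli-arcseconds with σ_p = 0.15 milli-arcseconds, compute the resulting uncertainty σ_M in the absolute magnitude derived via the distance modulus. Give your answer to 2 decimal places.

M = m − 5 log₁₀ d + 5 = m + 5 log₁₀ p + 5, so ∂M/∂p = 5/(p ln 10).
σ_M = (5/ln 10) · (σ_p/p) = 2.1715 × 0.15/2.860 = 2.1715 × 0.052448 = 0.11389.

σ_M = 0.11 mag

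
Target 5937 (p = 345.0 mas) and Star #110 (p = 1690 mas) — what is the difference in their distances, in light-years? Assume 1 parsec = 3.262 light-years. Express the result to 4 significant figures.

d_A = 1/0.3450″ = 2.8986 pc; d_B = 1/1.690″ = 0.59172 pc.
|d_B − d_A| = |0.59172 − 2.8986| = 2.3069 pc = 2.3069 × 3.262 ly = 7.5251 ly.

7.525 ly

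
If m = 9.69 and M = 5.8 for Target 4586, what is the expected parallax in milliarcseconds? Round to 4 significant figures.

m − M = 9.69 − 5.8 = 3.89.
d = 10^((m−M)/5 + 1) = 10^1.778 = 59.979 pc.
p = 1/d = 1/59.979 = 0.016673 arcsec = 16.673 mas.

16.67 mas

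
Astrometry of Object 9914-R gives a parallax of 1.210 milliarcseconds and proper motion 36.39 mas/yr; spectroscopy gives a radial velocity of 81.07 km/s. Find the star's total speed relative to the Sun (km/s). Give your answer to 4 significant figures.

164.0 km/s

d = 1/p = 1/0.001210″ = 826.45 pc.
μ = 36.39 mas/yr = 0.03639 ″/yr.
v_t = 4.740 μ d = 4.740 × 0.03639 × 826.45 = 142.55 km/s.
v = √(v_r² + v_t²) = √(81.07² + 142.55²) = √26892.8 = 163.99 km/s.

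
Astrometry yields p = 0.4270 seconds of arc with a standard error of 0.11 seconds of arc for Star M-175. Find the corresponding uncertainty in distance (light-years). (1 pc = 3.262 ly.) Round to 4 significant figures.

d = 1/p, so σ_d = σ_p / p².
σ_d = 0.110 / (0.4270)² = 0.110 / 0.18233 = 0.6033 pc = 0.6033 × 3.262 ly = 1.968 ly.

1.968 ly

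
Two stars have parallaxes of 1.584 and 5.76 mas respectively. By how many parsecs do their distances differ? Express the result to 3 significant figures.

458 pc

d_A = 1/0.001584″ = 631.31 pc; d_B = 1/0.005760″ = 173.61 pc.
|d_B − d_A| = |173.61 − 631.31| = 457.7 pc.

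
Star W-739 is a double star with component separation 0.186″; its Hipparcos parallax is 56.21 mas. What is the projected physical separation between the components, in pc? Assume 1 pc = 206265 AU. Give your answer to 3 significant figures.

1.60 × 10^-5 pc

d = 1/p = 1/0.05621″ = 17.79 pc.
At distance d (pc), an angle of θ arcsec spans θ·d AU: s = 0.186 × 17.79 = 3.3089 AU.
= 3.3089 / 206265 = 1.6042 × 10^-5 pc.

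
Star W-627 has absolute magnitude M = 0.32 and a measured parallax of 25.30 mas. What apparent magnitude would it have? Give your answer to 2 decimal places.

m = 3.30

d = 1/p = 1/0.02530″ = 39.526 pc.
m − M = 5 log₁₀ d − 5 = 5 log₁₀(39.526) − 5 = 7.9844 − 5 = 2.9844.
m = M + (m − M) = 0.32 + 2.9844 = 3.30.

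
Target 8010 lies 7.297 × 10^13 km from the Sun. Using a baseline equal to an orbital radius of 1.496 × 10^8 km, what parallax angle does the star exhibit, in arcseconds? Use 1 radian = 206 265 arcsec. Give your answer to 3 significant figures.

0.423 arcsec

θ ≈ B/d = (1.496 × 10^8) / (7.297 × 10^13) = 2.0502 × 10^-6 rad.
In arcseconds: 2.0502 × 10^-6 × 206265 = 0.42288″.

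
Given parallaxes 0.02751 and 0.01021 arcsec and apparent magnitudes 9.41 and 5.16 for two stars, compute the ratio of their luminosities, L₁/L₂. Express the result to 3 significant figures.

L₁/L₂ = 0.00275

d₁ = 1/p₁ = 1/0.02751″ = 36.35 pc; d₂ = 1/p₂ = 1/0.01021″ = 97.943 pc.
M₁ = m₁ − 5 log₁₀ d₁ + 5 = 9.41 − 7.8025 + 5 = 6.6075.
M₂ = 5.16 − 9.9549 + 5 = 0.2051.
L₁/L₂ = 10^(0.4(M₂ − M₁)) = 10^(0.4 × (-6.4024)) = 10^(-2.56096) = 0.0027481.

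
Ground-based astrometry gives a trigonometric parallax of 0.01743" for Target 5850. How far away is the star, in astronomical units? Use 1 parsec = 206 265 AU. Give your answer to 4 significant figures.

1.183 × 10^7 AU

d = 1/p = 1/0.01743 = 57.372 pc.
In AU: 57.372 × 206265 = 1.1834 × 10^7 AU.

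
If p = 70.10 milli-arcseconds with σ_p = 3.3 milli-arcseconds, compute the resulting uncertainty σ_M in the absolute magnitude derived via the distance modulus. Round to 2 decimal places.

σ_M = 0.10 mag

M = m − 5 log₁₀ d + 5 = m + 5 log₁₀ p + 5, so ∂M/∂p = 5/(p ln 10).
σ_M = (5/ln 10) · (σ_p/p) = 2.1715 × 3.3/70.10 = 2.1715 × 0.047076 = 0.10223.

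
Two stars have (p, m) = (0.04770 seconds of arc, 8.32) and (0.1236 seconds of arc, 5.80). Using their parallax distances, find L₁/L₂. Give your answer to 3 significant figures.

L₁/L₂ = 0.659

d₁ = 1/p₁ = 1/0.04770″ = 20.964 pc; d₂ = 1/p₂ = 1/0.1236″ = 8.0906 pc.
M₁ = m₁ − 5 log₁₀ d₁ + 5 = 8.32 − 6.6074 + 5 = 6.7126.
M₂ = 5.80 − 4.5399 + 5 = 6.2601.
L₁/L₂ = 10^(0.4(M₂ − M₁)) = 10^(0.4 × (-0.4525)) = 10^(-0.18100) = 0.65917.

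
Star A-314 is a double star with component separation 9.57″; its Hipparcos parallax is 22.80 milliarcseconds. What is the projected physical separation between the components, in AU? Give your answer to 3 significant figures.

420 AU

d = 1/p = 1/0.02280″ = 43.86 pc.
At distance d (pc), an angle of θ arcsec spans θ·d AU: s = 9.57 × 43.86 = 419.74 AU.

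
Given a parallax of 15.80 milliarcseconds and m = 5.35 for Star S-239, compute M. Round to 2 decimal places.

d = 1/p = 1/0.01580″ = 63.291 pc.
m − M = 5 log₁₀(63.291) − 5 = 9.0067 − 5 = 4.0067.
M = m − (m − M) = 5.35 − 4.0067 = 1.34.

M = 1.34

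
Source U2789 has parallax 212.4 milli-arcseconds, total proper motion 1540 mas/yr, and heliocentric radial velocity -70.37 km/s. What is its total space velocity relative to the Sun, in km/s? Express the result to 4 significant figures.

d = 1/p = 1/0.2124″ = 4.7081 pc.
μ = 1540 mas/yr = 1.540 ″/yr.
v_t = 4.740 μ d = 4.740 × 1.540 × 4.7081 = 34.367 km/s.
v = √(v_r² + v_t²) = √((-70.37)² + 34.367²) = √6133.03 = 78.314 km/s.

78.31 km/s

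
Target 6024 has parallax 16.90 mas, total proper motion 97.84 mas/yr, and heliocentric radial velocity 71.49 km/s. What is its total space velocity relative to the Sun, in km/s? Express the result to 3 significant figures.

76.6 km/s

d = 1/p = 1/0.01690″ = 59.172 pc.
μ = 97.84 mas/yr = 0.09784 ″/yr.
v_t = 4.740 μ d = 4.740 × 0.09784 × 59.172 = 27.442 km/s.
v = √(v_r² + v_t²) = √(71.49² + 27.442²) = √5863.88 = 76.576 km/s.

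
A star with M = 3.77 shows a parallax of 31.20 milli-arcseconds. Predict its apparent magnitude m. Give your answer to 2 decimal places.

m = 6.30

d = 1/p = 1/0.03120″ = 32.051 pc.
m − M = 5 log₁₀ d − 5 = 5 log₁₀(32.051) − 5 = 7.5292 − 5 = 2.5292.
m = M + (m − M) = 3.77 + 2.5292 = 6.30.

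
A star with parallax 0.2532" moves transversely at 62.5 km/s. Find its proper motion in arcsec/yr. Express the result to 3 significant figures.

3.34 arcsec/yr

d = 1/p = 1/0.2532″ = 3.9494 pc.
μ = v_t / (4.74 d) = 62.5 / (4.74 × 3.9494) = 62.5 / 18.72 = 3.3387 ″/yr.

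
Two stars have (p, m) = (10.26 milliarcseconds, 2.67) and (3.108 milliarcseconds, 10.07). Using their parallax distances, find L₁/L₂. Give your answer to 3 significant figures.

L₁/L₂ = 83.7

d₁ = 1/p₁ = 1/0.01026″ = 97.466 pc; d₂ = 1/p₂ = 1/0.003108″ = 321.75 pc.
M₁ = m₁ − 5 log₁₀ d₁ + 5 = 2.67 − 9.9443 + 5 = -2.2743.
M₂ = 10.07 − 12.5376 + 5 = 2.5324.
L₁/L₂ = 10^(0.4(M₂ − M₁)) = 10^(0.4 × 4.8067) = 10^1.92268 = 83.691.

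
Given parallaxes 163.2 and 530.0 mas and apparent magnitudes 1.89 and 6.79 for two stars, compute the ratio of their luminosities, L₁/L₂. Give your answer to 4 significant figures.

L₁/L₂ = 961.9

d₁ = 1/p₁ = 1/0.1632″ = 6.1275 pc; d₂ = 1/p₂ = 1/0.5300″ = 1.8868 pc.
M₁ = m₁ − 5 log₁₀ d₁ + 5 = 1.89 − 3.9364 + 5 = 2.9536.
M₂ = 6.79 − 1.3786 + 5 = 10.4114.
L₁/L₂ = 10^(0.4(M₂ − M₁)) = 10^(0.4 × 7.4578) = 10^2.98312 = 961.88.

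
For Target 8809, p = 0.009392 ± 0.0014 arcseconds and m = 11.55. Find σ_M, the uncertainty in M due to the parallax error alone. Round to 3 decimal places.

σ_M = 0.324 mag

M = m − 5 log₁₀ d + 5 = m + 5 log₁₀ p + 5, so ∂M/∂p = 5/(p ln 10).
σ_M = (5/ln 10) · (σ_p/p) = 2.1715 × 0.0014/0.009392 = 2.1715 × 0.14906 = 0.32368.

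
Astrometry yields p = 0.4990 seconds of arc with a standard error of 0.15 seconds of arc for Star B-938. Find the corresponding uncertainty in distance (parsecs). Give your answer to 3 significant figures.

d = 1/p, so σ_d = σ_p / p².
σ_d = 0.150 / (0.4990)² = 0.150 / 0.249 = 0.60241 pc.

0.602 pc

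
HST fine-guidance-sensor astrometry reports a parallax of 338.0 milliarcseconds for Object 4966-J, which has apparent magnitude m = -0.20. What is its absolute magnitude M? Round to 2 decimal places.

d = 1/p = 1/0.3380″ = 2.9586 pc.
m − M = 5 log₁₀(2.9586) − 5 = 2.3554 − 5 = -2.6446.
M = m − (m − M) = -0.20 − (-2.6446) = 2.44.

M = 2.44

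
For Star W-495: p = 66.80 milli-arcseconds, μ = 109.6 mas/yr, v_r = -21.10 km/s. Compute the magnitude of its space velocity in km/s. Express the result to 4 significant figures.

22.49 km/s

d = 1/p = 1/0.06680″ = 14.97 pc.
μ = 109.6 mas/yr = 0.1096 ″/yr.
v_t = 4.740 μ d = 4.740 × 0.1096 × 14.97 = 7.777 km/s.
v = √(v_r² + v_t²) = √((-21.10)² + 7.777²) = √505.692 = 22.488 km/s.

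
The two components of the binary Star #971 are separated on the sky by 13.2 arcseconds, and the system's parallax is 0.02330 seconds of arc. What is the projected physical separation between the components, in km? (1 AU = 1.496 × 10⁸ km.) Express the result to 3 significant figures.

d = 1/p = 1/0.02330″ = 42.918 pc.
At distance d (pc), an angle of θ arcsec spans θ·d AU: s = 13.2 × 42.918 = 566.52 AU.
= 566.52 × 1.496 × 10⁸ km = 8.4751 × 10^10 km.

8.48 × 10^10 km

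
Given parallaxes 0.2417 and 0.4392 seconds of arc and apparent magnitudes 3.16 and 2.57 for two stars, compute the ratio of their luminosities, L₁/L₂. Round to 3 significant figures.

L₁/L₂ = 1.92

d₁ = 1/p₁ = 1/0.2417″ = 4.1374 pc; d₂ = 1/p₂ = 1/0.4392″ = 2.2769 pc.
M₁ = m₁ − 5 log₁₀ d₁ + 5 = 3.16 − 3.0836 + 5 = 5.0764.
M₂ = 2.57 − 1.7867 + 5 = 5.7833.
L₁/L₂ = 10^(0.4(M₂ − M₁)) = 10^(0.4 × 0.7069) = 10^0.28276 = 1.9176.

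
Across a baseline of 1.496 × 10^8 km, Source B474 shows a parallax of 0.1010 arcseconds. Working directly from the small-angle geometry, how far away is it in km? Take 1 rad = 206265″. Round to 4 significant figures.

3.055 × 10^14 km

θ = 0.1010″ = 0.1010/206265 = 4.8966 × 10^-7 rad.
d = B/θ = (1.496 × 10^8) / (4.8966 × 10^-7) = 3.0552 × 10^14 km.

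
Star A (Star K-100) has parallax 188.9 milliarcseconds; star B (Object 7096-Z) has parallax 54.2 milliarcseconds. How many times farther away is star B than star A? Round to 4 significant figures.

Since d = 1/p, d_B/d_A = p_A/p_B.
= 188.9 / 54.2 = 3.4852.

3.485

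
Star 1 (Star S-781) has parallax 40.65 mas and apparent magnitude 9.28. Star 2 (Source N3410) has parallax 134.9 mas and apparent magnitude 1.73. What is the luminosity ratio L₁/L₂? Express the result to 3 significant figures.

L₁/L₂ = 0.0105

d₁ = 1/p₁ = 1/0.04065″ = 24.6 pc; d₂ = 1/p₂ = 1/0.1349″ = 7.4129 pc.
M₁ = m₁ − 5 log₁₀ d₁ + 5 = 9.28 − 6.9547 + 5 = 7.3253.
M₂ = 1.73 − 4.3499 + 5 = 2.3801.
L₁/L₂ = 10^(0.4(M₂ − M₁)) = 10^(0.4 × (-4.9452)) = 10^(-1.97808) = 0.010518.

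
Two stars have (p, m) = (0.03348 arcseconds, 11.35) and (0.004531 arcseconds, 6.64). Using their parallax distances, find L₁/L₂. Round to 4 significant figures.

L₁/L₂ = 0.0002392

d₁ = 1/p₁ = 1/0.03348″ = 29.869 pc; d₂ = 1/p₂ = 1/0.004531″ = 220.7 pc.
M₁ = m₁ − 5 log₁₀ d₁ + 5 = 11.35 − 7.3761 + 5 = 8.9739.
M₂ = 6.64 − 11.7190 + 5 = -0.0790.
L₁/L₂ = 10^(0.4(M₂ − M₁)) = 10^(0.4 × (-9.0529)) = 10^(-3.62116) = 0.00023924.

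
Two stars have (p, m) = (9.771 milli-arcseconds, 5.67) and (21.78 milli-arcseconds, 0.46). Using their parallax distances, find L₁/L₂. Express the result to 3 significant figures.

d₁ = 1/p₁ = 1/0.009771″ = 102.34 pc; d₂ = 1/p₂ = 1/0.02178″ = 45.914 pc.
M₁ = m₁ − 5 log₁₀ d₁ + 5 = 5.67 − 10.0502 + 5 = 0.6198.
M₂ = 0.46 − 8.3097 + 5 = -2.8497.
L₁/L₂ = 10^(0.4(M₂ − M₁)) = 10^(0.4 × (-3.4695)) = 10^(-1.38780) = 0.040945.

L₁/L₂ = 0.0409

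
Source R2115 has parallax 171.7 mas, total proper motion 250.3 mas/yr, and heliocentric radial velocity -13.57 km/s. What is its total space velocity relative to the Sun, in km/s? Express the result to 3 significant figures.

15.2 km/s

d = 1/p = 1/0.1717″ = 5.8241 pc.
μ = 250.3 mas/yr = 0.2503 ″/yr.
v_t = 4.740 μ d = 4.740 × 0.2503 × 5.8241 = 6.9098 km/s.
v = √(v_r² + v_t²) = √((-13.57)² + 6.9098²) = √231.89 = 15.228 km/s.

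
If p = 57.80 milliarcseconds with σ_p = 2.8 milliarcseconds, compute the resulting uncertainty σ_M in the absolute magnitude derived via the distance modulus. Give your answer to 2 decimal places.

M = m − 5 log₁₀ d + 5 = m + 5 log₁₀ p + 5, so ∂M/∂p = 5/(p ln 10).
σ_M = (5/ln 10) · (σ_p/p) = 2.1715 × 2.8/57.80 = 2.1715 × 0.048443 = 0.10519.

σ_M = 0.11 mag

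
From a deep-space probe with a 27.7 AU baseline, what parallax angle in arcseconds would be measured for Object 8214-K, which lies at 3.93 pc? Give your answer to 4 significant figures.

p (arcsec) = B (AU) / d (pc).
p = 27.7 / 3.93 = 7.0483 arcsec.

7.048 arcsec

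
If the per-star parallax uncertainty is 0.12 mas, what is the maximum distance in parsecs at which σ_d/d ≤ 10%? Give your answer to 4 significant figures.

σ_d/d = σ_p/p, so the condition is σ_p/p ≤ 0.10, i.e. p ≥ σ_p/0.10.
p_min = 0.12/0.10 = 1.2 mas = 0.0012 arcsec.
d_max = 1/p_min = 1/0.0012 = 833.33 pc.

833.3 pc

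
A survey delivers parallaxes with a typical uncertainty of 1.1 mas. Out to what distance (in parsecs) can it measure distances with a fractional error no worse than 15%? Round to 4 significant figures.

σ_d/d = σ_p/p, so the condition is σ_p/p ≤ 0.15, i.e. p ≥ σ_p/0.15.
p_min = 1.1/0.15 = 7.3333 mas = 0.0073333 arcsec.
d_max = 1/p_min = 1/0.0073333 = 136.36 pc.

136.4 pc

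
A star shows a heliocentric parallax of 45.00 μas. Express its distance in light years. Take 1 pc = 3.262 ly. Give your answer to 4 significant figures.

p = 45.00 μas = 0.00004500 arcsec.
d = 1/p = 1/0.00004500 = 22222 pc.
In light-years: 22222 × 3.262 = 72488 ly.

72490 light years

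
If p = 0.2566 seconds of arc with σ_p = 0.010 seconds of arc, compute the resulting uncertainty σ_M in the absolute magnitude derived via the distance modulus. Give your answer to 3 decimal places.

M = m − 5 log₁₀ d + 5 = m + 5 log₁₀ p + 5, so ∂M/∂p = 5/(p ln 10).
σ_M = (5/ln 10) · (σ_p/p) = 2.1715 × 0.010/0.2566 = 2.1715 × 0.038971 = 0.084626.

σ_M = 0.085 mag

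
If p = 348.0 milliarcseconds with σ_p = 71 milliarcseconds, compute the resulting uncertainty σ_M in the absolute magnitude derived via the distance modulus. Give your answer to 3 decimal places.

M = m − 5 log₁₀ d + 5 = m + 5 log₁₀ p + 5, so ∂M/∂p = 5/(p ln 10).
σ_M = (5/ln 10) · (σ_p/p) = 2.1715 × 71/348.0 = 2.1715 × 0.20402 = 0.44303.

σ_M = 0.443 mag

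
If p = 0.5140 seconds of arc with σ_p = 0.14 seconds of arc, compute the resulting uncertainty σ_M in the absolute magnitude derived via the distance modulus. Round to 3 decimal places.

M = m − 5 log₁₀ d + 5 = m + 5 log₁₀ p + 5, so ∂M/∂p = 5/(p ln 10).
σ_M = (5/ln 10) · (σ_p/p) = 2.1715 × 0.14/0.5140 = 2.1715 × 0.27237 = 0.59145.

σ_M = 0.591 mag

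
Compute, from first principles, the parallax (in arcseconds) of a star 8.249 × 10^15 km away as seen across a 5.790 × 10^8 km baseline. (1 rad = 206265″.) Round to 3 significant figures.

θ ≈ B/d = (5.790 × 10^8) / (8.249 × 10^15) = 7.0190 × 10^-8 rad.
In arcseconds: 7.0190 × 10^-8 × 206265 = 0.014478″.

0.0145 arcsec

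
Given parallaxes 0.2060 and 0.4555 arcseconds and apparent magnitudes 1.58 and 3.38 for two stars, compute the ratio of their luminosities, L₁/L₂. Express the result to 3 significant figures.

L₁/L₂ = 25.7

d₁ = 1/p₁ = 1/0.2060″ = 4.8544 pc; d₂ = 1/p₂ = 1/0.4555″ = 2.1954 pc.
M₁ = m₁ − 5 log₁₀ d₁ + 5 = 1.58 − 3.4307 + 5 = 3.1493.
M₂ = 3.38 − 1.7076 + 5 = 6.6724.
L₁/L₂ = 10^(0.4(M₂ − M₁)) = 10^(0.4 × 3.5231) = 10^1.40924 = 25.659.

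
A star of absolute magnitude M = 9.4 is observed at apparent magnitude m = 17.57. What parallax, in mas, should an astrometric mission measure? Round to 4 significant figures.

m − M = 17.57 − 9.4 = 8.17.
d = 10^((m−M)/5 + 1) = 10^2.634 = 430.53 pc.
p = 1/d = 1/430.53 = 0.0023227 arcsec = 2.3227 mas.

2.323 mas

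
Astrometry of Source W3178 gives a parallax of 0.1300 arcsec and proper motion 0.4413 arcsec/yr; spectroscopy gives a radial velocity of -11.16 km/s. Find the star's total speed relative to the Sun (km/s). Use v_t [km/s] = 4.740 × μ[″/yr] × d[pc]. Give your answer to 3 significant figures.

d = 1/p = 1/0.1300″ = 7.6923 pc.
v_t = 4.740 μ d = 4.740 × 0.4413 × 7.6923 = 16.09 km/s.
v = √(v_r² + v_t²) = √((-11.16)² + 16.09²) = √383.434 = 19.581 km/s.

19.6 km/s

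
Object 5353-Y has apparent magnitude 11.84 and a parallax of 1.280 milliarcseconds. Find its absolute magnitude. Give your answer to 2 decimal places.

M = 2.38

d = 1/p = 1/0.001280″ = 781.25 pc.
m − M = 5 log₁₀(781.25) − 5 = 14.4640 − 5 = 9.4640.
M = m − (m − M) = 11.84 − 9.4640 = 2.38.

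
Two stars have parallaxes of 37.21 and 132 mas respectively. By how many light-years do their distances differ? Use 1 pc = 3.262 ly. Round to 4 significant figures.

d_A = 1/0.03721″ = 26.874 pc; d_B = 1/0.1320″ = 7.5758 pc.
|d_B − d_A| = |7.5758 − 26.874| = 19.298 pc = 19.298 × 3.262 ly = 62.95 ly.

62.95 ly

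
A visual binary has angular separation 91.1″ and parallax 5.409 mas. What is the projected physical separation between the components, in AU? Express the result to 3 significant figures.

16800 AU

d = 1/p = 1/0.005409″ = 184.88 pc.
At distance d (pc), an angle of θ arcsec spans θ·d AU: s = 91.1 × 184.88 = 16843 AU.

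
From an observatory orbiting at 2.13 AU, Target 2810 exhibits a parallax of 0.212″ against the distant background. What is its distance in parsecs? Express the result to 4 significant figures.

With baseline B (in AU) and parallax p (in arcsec), d = B/p parsecs.
d = 2.13 / 0.212 = 10.047 pc.

10.05 pc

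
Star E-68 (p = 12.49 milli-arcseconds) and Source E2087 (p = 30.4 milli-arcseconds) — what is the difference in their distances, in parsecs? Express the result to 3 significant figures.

d_A = 1/0.01249″ = 80.064 pc; d_B = 1/0.03040″ = 32.895 pc.
|d_B − d_A| = |32.895 − 80.064| = 47.169 pc.

47.2 pc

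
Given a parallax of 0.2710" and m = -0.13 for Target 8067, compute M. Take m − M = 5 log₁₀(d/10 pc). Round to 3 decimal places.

M = 2.035

d = 1/p = 1/0.2710″ = 3.69 pc.
m − M = 5 log₁₀(3.69) − 5 = 2.8351 − 5 = -2.1649.
M = m − (m − M) = -0.13 − (-2.1649) = 2.035.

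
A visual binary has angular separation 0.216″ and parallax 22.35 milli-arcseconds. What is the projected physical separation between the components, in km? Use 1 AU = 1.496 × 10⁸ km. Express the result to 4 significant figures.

d = 1/p = 1/0.02235″ = 44.743 pc.
At distance d (pc), an angle of θ arcsec spans θ·d AU: s = 0.216 × 44.743 = 9.6645 AU.
= 9.6645 × 1.496 × 10⁸ km = 1.4458 × 10^9 km.

1.446 × 10^9 km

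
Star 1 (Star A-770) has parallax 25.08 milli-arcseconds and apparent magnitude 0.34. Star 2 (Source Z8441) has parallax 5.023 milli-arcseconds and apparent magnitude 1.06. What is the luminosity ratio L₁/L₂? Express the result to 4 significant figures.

L₁/L₂ = 0.07785

d₁ = 1/p₁ = 1/0.02508″ = 39.872 pc; d₂ = 1/p₂ = 1/0.005023″ = 199.08 pc.
M₁ = m₁ − 5 log₁₀ d₁ + 5 = 0.34 − 8.0033 + 5 = -2.6633.
M₂ = 1.06 − 11.4951 + 5 = -5.4351.
L₁/L₂ = 10^(0.4(M₂ − M₁)) = 10^(0.4 × (-2.7718)) = 10^(-1.10872) = 0.077854.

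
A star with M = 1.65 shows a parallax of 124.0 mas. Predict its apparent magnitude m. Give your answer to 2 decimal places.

d = 1/p = 1/0.1240″ = 8.0645 pc.
m − M = 5 log₁₀ d − 5 = 5 log₁₀(8.0645) − 5 = 4.5329 − 5 = -0.4671.
m = M + (m − M) = 1.65 + (-0.4671) = 1.18.

m = 1.18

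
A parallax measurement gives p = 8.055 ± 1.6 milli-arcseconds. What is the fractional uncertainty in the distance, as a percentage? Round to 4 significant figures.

19.86%

For d = 1/p, |σ_d/d| = |σ_p/p|.
σ_p/p = 1.6 / 8.055 = 0.19863 = 19.863%.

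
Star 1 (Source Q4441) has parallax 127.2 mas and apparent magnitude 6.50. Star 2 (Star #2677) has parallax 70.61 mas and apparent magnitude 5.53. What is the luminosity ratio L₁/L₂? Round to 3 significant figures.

d₁ = 1/p₁ = 1/0.1272″ = 7.8616 pc; d₂ = 1/p₂ = 1/0.07061″ = 14.162 pc.
M₁ = m₁ − 5 log₁₀ d₁ + 5 = 6.50 − 4.4776 + 5 = 7.0224.
M₂ = 5.53 − 5.7556 + 5 = 4.7744.
L₁/L₂ = 10^(0.4(M₂ − M₁)) = 10^(0.4 × (-2.2480)) = 10^(-0.89920) = 0.12612.

L₁/L₂ = 0.126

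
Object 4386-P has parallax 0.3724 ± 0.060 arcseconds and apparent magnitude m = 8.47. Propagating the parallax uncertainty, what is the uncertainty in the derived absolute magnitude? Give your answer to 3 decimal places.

σ_M = 0.350 mag

M = m − 5 log₁₀ d + 5 = m + 5 log₁₀ p + 5, so ∂M/∂p = 5/(p ln 10).
σ_M = (5/ln 10) · (σ_p/p) = 2.1715 × 0.060/0.3724 = 2.1715 × 0.16112 = 0.34987.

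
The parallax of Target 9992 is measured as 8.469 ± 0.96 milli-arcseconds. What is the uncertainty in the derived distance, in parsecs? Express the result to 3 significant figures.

13.4 pc

d = 1/p, so σ_d = σ_p / p².
σ_d = 0.000960 / (0.008469)² = 0.000960 / 0.000071724 = 13.385 pc.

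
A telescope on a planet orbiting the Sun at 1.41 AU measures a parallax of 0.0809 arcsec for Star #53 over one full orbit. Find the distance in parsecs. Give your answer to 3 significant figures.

With baseline B (in AU) and parallax p (in arcsec), d = B/p parsecs.
d = 1.41 / 0.0809 = 17.429 pc.

17.4 pc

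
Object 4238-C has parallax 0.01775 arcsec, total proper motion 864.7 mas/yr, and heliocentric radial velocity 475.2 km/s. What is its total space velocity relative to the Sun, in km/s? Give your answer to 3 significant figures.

528 km/s

d = 1/p = 1/0.01775″ = 56.338 pc.
μ = 864.7 mas/yr = 0.8647 ″/yr.
v_t = 4.740 μ d = 4.740 × 0.8647 × 56.338 = 230.91 km/s.
v = √(v_r² + v_t²) = √(475.2² + 230.91²) = √279134 = 528.33 km/s.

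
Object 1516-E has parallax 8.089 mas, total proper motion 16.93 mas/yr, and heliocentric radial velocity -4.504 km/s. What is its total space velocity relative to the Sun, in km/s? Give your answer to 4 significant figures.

10.90 km/s

d = 1/p = 1/0.008089″ = 123.62 pc.
μ = 16.93 mas/yr = 0.01693 ″/yr.
v_t = 4.740 μ d = 4.740 × 0.01693 × 123.62 = 9.9203 km/s.
v = √(v_r² + v_t²) = √((-4.504)² + 9.9203²) = √118.698 = 10.895 km/s.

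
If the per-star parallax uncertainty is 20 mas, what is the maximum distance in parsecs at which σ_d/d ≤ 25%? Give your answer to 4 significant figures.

σ_d/d = σ_p/p, so the condition is σ_p/p ≤ 0.25, i.e. p ≥ σ_p/0.25.
p_min = 20/0.25 = 80 mas = 0.08 arcsec.
d_max = 1/p_min = 1/0.08 = 12.5 pc.

12.50 pc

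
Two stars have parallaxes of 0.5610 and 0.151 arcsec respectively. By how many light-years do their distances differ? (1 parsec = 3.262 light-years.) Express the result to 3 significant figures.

15.8 ly

d_A = 1/0.5610″ = 1.7825 pc; d_B = 1/0.1510″ = 6.6225 pc.
|d_B − d_A| = |6.6225 − 1.7825| = 4.84 pc = 4.84 × 3.262 ly = 15.788 ly.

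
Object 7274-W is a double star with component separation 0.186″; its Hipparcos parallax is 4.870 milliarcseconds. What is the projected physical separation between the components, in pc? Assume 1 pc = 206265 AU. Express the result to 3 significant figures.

d = 1/p = 1/0.004870″ = 205.34 pc.
At distance d (pc), an angle of θ arcsec spans θ·d AU: s = 0.186 × 205.34 = 38.193 AU.
= 38.193 / 206265 = 0.00018516 pc.

0.000185 pc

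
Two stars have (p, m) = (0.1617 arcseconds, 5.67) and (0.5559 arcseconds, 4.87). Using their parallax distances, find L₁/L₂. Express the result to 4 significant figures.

d₁ = 1/p₁ = 1/0.1617″ = 6.1843 pc; d₂ = 1/p₂ = 1/0.5559″ = 1.7989 pc.
M₁ = m₁ − 5 log₁₀ d₁ + 5 = 5.67 − 3.9565 + 5 = 6.7135.
M₂ = 4.87 − 1.2750 + 5 = 8.5950.
L₁/L₂ = 10^(0.4(M₂ − M₁)) = 10^(0.4 × 1.8815) = 10^0.75260 = 5.6572.

L₁/L₂ = 5.657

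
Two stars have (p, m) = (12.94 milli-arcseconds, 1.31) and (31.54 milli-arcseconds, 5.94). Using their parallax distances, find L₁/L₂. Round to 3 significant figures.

L₁/L₂ = 423

d₁ = 1/p₁ = 1/0.01294″ = 77.28 pc; d₂ = 1/p₂ = 1/0.03154″ = 31.706 pc.
M₁ = m₁ − 5 log₁₀ d₁ + 5 = 1.31 − 9.4403 + 5 = -3.1303.
M₂ = 5.94 − 7.5057 + 5 = 3.4343.
L₁/L₂ = 10^(0.4(M₂ − M₁)) = 10^(0.4 × 6.5646) = 10^2.62584 = 422.51.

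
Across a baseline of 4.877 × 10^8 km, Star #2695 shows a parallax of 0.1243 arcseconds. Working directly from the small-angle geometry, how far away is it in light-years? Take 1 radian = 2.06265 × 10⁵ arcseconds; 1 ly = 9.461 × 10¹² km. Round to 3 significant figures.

85.5 ly

θ = 0.1243″ = 0.1243/206265 = 6.0262 × 10^-7 rad.
d = B/θ = (4.877 × 10^8) / (6.0262 × 10^-7) = 8.0930 × 10^14 km = (8.0930 × 10^14) / (9.461 × 10^12) ly = 85.541 ly.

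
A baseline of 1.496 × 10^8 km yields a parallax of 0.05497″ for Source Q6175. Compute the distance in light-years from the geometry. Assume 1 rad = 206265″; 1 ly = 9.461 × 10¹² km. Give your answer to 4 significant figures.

59.33 ly

θ = 0.05497″ = 0.05497/206265 = 2.6650 × 10^-7 rad.
d = B/θ = (1.496 × 10^8) / (2.6650 × 10^-7) = 5.6135 × 10^14 km = (5.6135 × 10^14) / (9.461 × 10^12) ly = 59.333 ly.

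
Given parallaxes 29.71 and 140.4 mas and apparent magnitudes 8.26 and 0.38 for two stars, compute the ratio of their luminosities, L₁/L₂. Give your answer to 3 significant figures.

L₁/L₂ = 0.0157

d₁ = 1/p₁ = 1/0.02971″ = 33.659 pc; d₂ = 1/p₂ = 1/0.1404″ = 7.1225 pc.
M₁ = m₁ − 5 log₁₀ d₁ + 5 = 8.26 − 7.6355 + 5 = 5.6245.
M₂ = 0.38 − 4.2632 + 5 = 1.1168.
L₁/L₂ = 10^(0.4(M₂ − M₁)) = 10^(0.4 × (-4.5077)) = 10^(-1.80308) = 0.015737.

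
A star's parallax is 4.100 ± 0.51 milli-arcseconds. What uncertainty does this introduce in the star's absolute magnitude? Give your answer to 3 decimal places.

σ_M = 0.270 mag

M = m − 5 log₁₀ d + 5 = m + 5 log₁₀ p + 5, so ∂M/∂p = 5/(p ln 10).
σ_M = (5/ln 10) · (σ_p/p) = 2.1715 × 0.51/4.100 = 2.1715 × 0.12439 = 0.27011.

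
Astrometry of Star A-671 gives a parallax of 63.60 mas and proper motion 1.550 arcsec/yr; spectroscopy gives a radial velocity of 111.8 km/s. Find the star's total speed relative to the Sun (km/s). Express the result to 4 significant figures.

d = 1/p = 1/0.06360″ = 15.723 pc.
v_t = 4.740 μ d = 4.740 × 1.550 × 15.723 = 115.52 km/s.
v = √(v_r² + v_t²) = √(111.8² + 115.52²) = √25844.1 = 160.76 km/s.

160.8 km/s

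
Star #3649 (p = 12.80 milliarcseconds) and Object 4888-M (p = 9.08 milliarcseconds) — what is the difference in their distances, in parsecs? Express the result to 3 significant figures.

32.0 pc

d_A = 1/0.01280″ = 78.125 pc; d_B = 1/0.009080″ = 110.13 pc.
|d_B − d_A| = |110.13 − 78.125| = 32.005 pc.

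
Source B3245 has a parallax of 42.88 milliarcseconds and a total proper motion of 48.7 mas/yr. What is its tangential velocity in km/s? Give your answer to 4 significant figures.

d = 1/p = 1/0.04288″ = 23.321 pc.
μ = 48.7 mas/yr = 0.0487 ″/yr.
v_t = 4.74 × μ × d = 4.74 × 0.0487 × 23.321 = 5.3834 km/s.

5.383 km/s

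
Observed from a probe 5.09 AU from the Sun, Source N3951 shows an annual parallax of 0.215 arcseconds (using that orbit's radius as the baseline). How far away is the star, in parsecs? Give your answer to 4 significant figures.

With baseline B (in AU) and parallax p (in arcsec), d = B/p parsecs.
d = 5.09 / 0.215 = 23.674 pc.

23.67 pc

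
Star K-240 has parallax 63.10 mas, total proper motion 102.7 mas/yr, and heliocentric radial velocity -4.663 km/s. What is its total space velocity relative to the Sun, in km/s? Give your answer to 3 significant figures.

9.01 km/s

d = 1/p = 1/0.06310″ = 15.848 pc.
μ = 102.7 mas/yr = 0.1027 ″/yr.
v_t = 4.740 μ d = 4.740 × 0.1027 × 15.848 = 7.7148 km/s.
v = √(v_r² + v_t²) = √((-4.663)² + 7.7148²) = √81.2617 = 9.0145 km/s.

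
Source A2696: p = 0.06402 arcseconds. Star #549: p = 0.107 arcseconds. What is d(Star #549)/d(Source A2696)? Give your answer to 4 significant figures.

Since d = 1/p, d_B/d_A = p_A/p_B.
= 0.06402 / 0.107 = 0.59832.

0.5983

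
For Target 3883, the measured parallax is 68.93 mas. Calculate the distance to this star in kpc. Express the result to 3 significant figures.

p = 68.93 mas = 0.06893 arcsec.
d = 1/p = 1/0.06893 = 14.507 pc.
= 0.014507 kpc.

0.0145 kpc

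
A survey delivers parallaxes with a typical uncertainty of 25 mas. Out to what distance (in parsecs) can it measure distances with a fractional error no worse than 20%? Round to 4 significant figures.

8.000 pc

σ_d/d = σ_p/p, so the condition is σ_p/p ≤ 0.20, i.e. p ≥ σ_p/0.20.
p_min = 25/0.20 = 125 mas = 0.125 arcsec.
d_max = 1/p_min = 1/0.125 = 8 pc.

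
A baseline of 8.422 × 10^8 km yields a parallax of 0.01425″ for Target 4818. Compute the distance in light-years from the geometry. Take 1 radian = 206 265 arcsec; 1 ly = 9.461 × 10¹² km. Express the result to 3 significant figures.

θ = 0.01425″ = 0.01425/206265 = 6.9086 × 10^-8 rad.
d = B/θ = (8.422 × 10^8) / (6.9086 × 10^-8) = 1.2191 × 10^16 km = (1.2191 × 10^16) / (9.461 × 10^12) ly = 1288.6 ly.

1290 ly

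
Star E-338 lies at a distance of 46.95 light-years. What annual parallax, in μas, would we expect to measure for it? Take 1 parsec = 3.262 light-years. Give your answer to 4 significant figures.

d = 46.95 ly ÷ 3.262 = 14.393 pc.
p = 1/d = 1/14.393 = 0.069478 arcsec.
= 0.069478 × 10⁶ = 69478 μas.

69480 μas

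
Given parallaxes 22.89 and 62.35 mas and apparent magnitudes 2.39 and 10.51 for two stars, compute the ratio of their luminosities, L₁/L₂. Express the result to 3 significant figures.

d₁ = 1/p₁ = 1/0.02289″ = 43.687 pc; d₂ = 1/p₂ = 1/0.06235″ = 16.038 pc.
M₁ = m₁ − 5 log₁₀ d₁ + 5 = 2.39 − 8.2018 + 5 = -0.8118.
M₂ = 10.51 − 6.0258 + 5 = 9.4842.
L₁/L₂ = 10^(0.4(M₂ − M₁)) = 10^(0.4 × 10.2960) = 10^4.11840 = 13134.

L₁/L₂ = 13100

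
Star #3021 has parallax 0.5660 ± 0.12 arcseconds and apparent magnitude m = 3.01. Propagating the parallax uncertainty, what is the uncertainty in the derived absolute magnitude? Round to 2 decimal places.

σ_M = 0.46 mag

M = m − 5 log₁₀ d + 5 = m + 5 log₁₀ p + 5, so ∂M/∂p = 5/(p ln 10).
σ_M = (5/ln 10) · (σ_p/p) = 2.1715 × 0.12/0.5660 = 2.1715 × 0.21201 = 0.46038.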